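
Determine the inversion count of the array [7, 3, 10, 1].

Finding inversions in [7, 3, 10, 1]:

(0, 1): arr[0]=7 > arr[1]=3
(0, 3): arr[0]=7 > arr[3]=1
(1, 3): arr[1]=3 > arr[3]=1
(2, 3): arr[2]=10 > arr[3]=1

Total inversions: 4

The array has 4 inversion(s): (0,1), (0,3), (1,3), (2,3). Each pair (i,j) satisfies i < j and arr[i] > arr[j].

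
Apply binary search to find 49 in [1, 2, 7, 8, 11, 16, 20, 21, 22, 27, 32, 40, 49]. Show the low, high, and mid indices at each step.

Binary search for 49 in [1, 2, 7, 8, 11, 16, 20, 21, 22, 27, 32, 40, 49]:

lo=0, hi=12, mid=6, arr[mid]=20 -> 20 < 49, search right half
lo=7, hi=12, mid=9, arr[mid]=27 -> 27 < 49, search right half
lo=10, hi=12, mid=11, arr[mid]=40 -> 40 < 49, search right half
lo=12, hi=12, mid=12, arr[mid]=49 -> Found target at index 12!

Binary search finds 49 at index 12 after 4 comparisons. The search repeatedly halves the search space by comparing with the middle element.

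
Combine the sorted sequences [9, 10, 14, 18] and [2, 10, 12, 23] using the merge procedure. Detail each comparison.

Merging process:

Compare 9 vs 2: take 2 from right. Merged: [2]
Compare 9 vs 10: take 9 from left. Merged: [2, 9]
Compare 10 vs 10: take 10 from left. Merged: [2, 9, 10]
Compare 14 vs 10: take 10 from right. Merged: [2, 9, 10, 10]
Compare 14 vs 12: take 12 from right. Merged: [2, 9, 10, 10, 12]
Compare 14 vs 23: take 14 from left. Merged: [2, 9, 10, 10, 12, 14]
Compare 18 vs 23: take 18 from left. Merged: [2, 9, 10, 10, 12, 14, 18]
Append remaining from right: [23]. Merged: [2, 9, 10, 10, 12, 14, 18, 23]

Final merged array: [2, 9, 10, 10, 12, 14, 18, 23]
Total comparisons: 7

The merged array is [2, 9, 10, 10, 12, 14, 18, 23], requiring 7 comparisons. The merge step runs in O(n) time where n is the total number of elements.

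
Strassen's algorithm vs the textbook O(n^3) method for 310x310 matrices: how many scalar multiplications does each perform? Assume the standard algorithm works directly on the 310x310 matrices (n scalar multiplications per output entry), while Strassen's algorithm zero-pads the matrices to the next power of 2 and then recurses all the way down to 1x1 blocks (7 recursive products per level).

Matrix multiplication for 310x310 matrices:

Strassen's algorithm requires power-of-2 dimensions. Pad 310x310 to 512x512 (next power of 2).

Standard algorithm: 310^3 = 29791000 multiplications
Strassen's algorithm: 7^(log2(512)) = 7^9 = 40353607 multiplications
Difference: 29791000 - 40353607 = -10562607 (Strassen uses MORE here due to padding overhead — for small or just-over-power-of-2 n, padding can outweigh the per-level savings)

Standard: 29791000 multiplications (310^3). Strassen: 40353607 multiplications (7^9, after padding to 512x512). Strassen reduces 8 recursive multiplications to 7 at each level.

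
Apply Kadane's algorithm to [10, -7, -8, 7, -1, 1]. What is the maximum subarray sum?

Using Kadane's algorithm on [10, -7, -8, 7, -1, 1]:

Scanning through the array:
Position 1 (value -7): max_ending_here = 3, max_so_far = 10
Position 2 (value -8): max_ending_here = -5, max_so_far = 10
Position 3 (value 7): max_ending_here = 7, max_so_far = 10
Position 4 (value -1): max_ending_here = 6, max_so_far = 10
Position 5 (value 1): max_ending_here = 7, max_so_far = 10

Maximum subarray: [10]
Maximum sum: 10

The maximum subarray is [10] with sum 10. This subarray runs from index 0 to index 0.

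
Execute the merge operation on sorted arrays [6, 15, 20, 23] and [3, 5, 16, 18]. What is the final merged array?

Merging process:

Compare 6 vs 3: take 3 from right. Merged: [3]
Compare 6 vs 5: take 5 from right. Merged: [3, 5]
Compare 6 vs 16: take 6 from left. Merged: [3, 5, 6]
Compare 15 vs 16: take 15 from left. Merged: [3, 5, 6, 15]
Compare 20 vs 16: take 16 from right. Merged: [3, 5, 6, 15, 16]
Compare 20 vs 18: take 18 from right. Merged: [3, 5, 6, 15, 16, 18]
Append remaining from left: [20, 23]. Merged: [3, 5, 6, 15, 16, 18, 20, 23]

Final merged array: [3, 5, 6, 15, 16, 18, 20, 23]
Total comparisons: 6

The merged array is [3, 5, 6, 15, 16, 18, 20, 23], requiring 6 comparisons. The merge step runs in O(n) time where n is the total number of elements.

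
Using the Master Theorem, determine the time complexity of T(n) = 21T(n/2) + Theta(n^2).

Master Theorem for T(n) = 21T(n/2) + O(n^2):

a = 21, b = 2, c = 2
log_b(a) = log_2(21) = 4.3923

Case 1: c = 2 < log_2(21) = 4.3923
T(n) = O(n^(log_2 21))

For T(n) = 21T(n/2) + O(n^2): log_2(21) = 4.3923. This is Case 1 of the Master Theorem (c < log_b(a), work dominated by leaves), giving O(n^(log_2 21)).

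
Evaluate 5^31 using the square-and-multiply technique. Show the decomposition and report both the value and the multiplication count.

Computing 5^31 by squaring (build up from 5^1; each line after the first costs one multiplication):

5^1 = 5
5^2 = (5^1)^2 = 5^2 = 25
5^3 = 5 * 5^2 = 5 * 25 = 125
5^6 = (5^3)^2 = 125^2 = 15625
5^7 = 5 * 5^6 = 5 * 15625 = 78125
5^14 = (5^7)^2 = 78125^2 = 6103515625
5^15 = 5 * 5^14 = 5 * 6103515625 = 30517578125
5^30 = (5^15)^2 = 30517578125^2 = 931322574615478515625
5^31 = 5 * 5^30 = 5 * 931322574615478515625 = 4656612873077392578125

Result: 4656612873077392578125
Multiplications needed: 8 (8 lines after 5^1)

5^31 = 4656612873077392578125. Using exponentiation by squaring, this requires 8 multiplications. The key idea: if the exponent is even, square the half-power; if odd, multiply by the base once.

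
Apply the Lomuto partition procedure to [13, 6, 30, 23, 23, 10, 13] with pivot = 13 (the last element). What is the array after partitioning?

Lomuto partition with pivot = 13:

Initial array: [13, 6, 30, 23, 23, 10, 13]

arr[0]=13 <= 13: swap with position 0, array becomes [13, 6, 30, 23, 23, 10, 13]
arr[1]=6 <= 13: swap with position 1, array becomes [13, 6, 30, 23, 23, 10, 13]
arr[2]=30 > 13: no swap
arr[3]=23 > 13: no swap
arr[4]=23 > 13: no swap
arr[5]=10 <= 13: swap with position 2, array becomes [13, 6, 10, 23, 23, 30, 13]

Place pivot at position 3: [13, 6, 10, 13, 23, 30, 23]
Pivot position: 3

After partitioning with pivot 13, the array becomes [13, 6, 10, 13, 23, 30, 23]. The pivot is placed at index 3. All elements to the left of the pivot are <= 13, and all elements to the right are > 13.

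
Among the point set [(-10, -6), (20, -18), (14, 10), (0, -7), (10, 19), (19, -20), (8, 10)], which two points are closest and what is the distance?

Computing all pairwise distances among 7 points:

d((-10, -6), (20, -18)) = 32.311
d((-10, -6), (14, 10)) = 28.8444
d((-10, -6), (0, -7)) = 10.0499
d((-10, -6), (10, 19)) = 32.0156
d((-10, -6), (19, -20)) = 32.2025
d((-10, -6), (8, 10)) = 24.0832
d((20, -18), (14, 10)) = 28.6356
d((20, -18), (0, -7)) = 22.8254
d((20, -18), (10, 19)) = 38.3275
d((20, -18), (19, -20)) = 2.2361 <-- minimum
d((20, -18), (8, 10)) = 30.4631
d((14, 10), (0, -7)) = 22.0227
d((14, 10), (10, 19)) = 9.8489
d((14, 10), (19, -20)) = 30.4138
d((14, 10), (8, 10)) = 6.0
d((0, -7), (10, 19)) = 27.8568
d((0, -7), (19, -20)) = 23.0217
d((0, -7), (8, 10)) = 18.7883
d((10, 19), (19, -20)) = 40.025
d((10, 19), (8, 10)) = 9.2195
d((19, -20), (8, 10)) = 31.9531

Closest pair: (20, -18) and (19, -20) with distance 2.2361

The closest pair is (20, -18) and (19, -20) with Euclidean distance 2.2361. For 7 points, brute-force pairwise comparison is shown above. For large n, the divide-and-conquer algorithm (sort by x, recurse on halves, check the dividing strip) achieves O(n log n).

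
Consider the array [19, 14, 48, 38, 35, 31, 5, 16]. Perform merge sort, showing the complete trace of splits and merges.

Merge sort trace:

Split: [19, 14, 48, 38, 35, 31, 5, 16] -> [19, 14, 48, 38] and [35, 31, 5, 16]
  Split: [19, 14, 48, 38] -> [19, 14] and [48, 38]
    Split: [19, 14] -> [19] and [14]
    Merge: [19] + [14] -> [14, 19]
    Split: [48, 38] -> [48] and [38]
    Merge: [48] + [38] -> [38, 48]
  Merge: [14, 19] + [38, 48] -> [14, 19, 38, 48]
  Split: [35, 31, 5, 16] -> [35, 31] and [5, 16]
    Split: [35, 31] -> [35] and [31]
    Merge: [35] + [31] -> [31, 35]
    Split: [5, 16] -> [5] and [16]
    Merge: [5] + [16] -> [5, 16]
  Merge: [31, 35] + [5, 16] -> [5, 16, 31, 35]
Merge: [14, 19, 38, 48] + [5, 16, 31, 35] -> [5, 14, 16, 19, 31, 35, 38, 48]

Final sorted array: [5, 14, 16, 19, 31, 35, 38, 48]

The merge sort proceeds by recursively splitting the array and merging sorted halves.
After all merges, the sorted array is [5, 14, 16, 19, 31, 35, 38, 48].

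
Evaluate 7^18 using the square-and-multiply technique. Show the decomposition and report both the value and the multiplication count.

Computing 7^18 by squaring (build up from 7^1; each line after the first costs one multiplication):

7^1 = 7
7^2 = (7^1)^2 = 7^2 = 49
7^4 = (7^2)^2 = 49^2 = 2401
7^8 = (7^4)^2 = 2401^2 = 5764801
7^9 = 7 * 7^8 = 7 * 5764801 = 40353607
7^18 = (7^9)^2 = 40353607^2 = 1628413597910449

Result: 1628413597910449
Multiplications needed: 5 (5 lines after 7^1)

7^18 = 1628413597910449. Using exponentiation by squaring, this requires 5 multiplications. The key idea: if the exponent is even, square the half-power; if odd, multiply by the base once.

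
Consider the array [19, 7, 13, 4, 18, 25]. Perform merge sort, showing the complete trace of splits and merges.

Merge sort trace:

Split: [19, 7, 13, 4, 18, 25] -> [19, 7, 13] and [4, 18, 25]
  Split: [19, 7, 13] -> [19] and [7, 13]
    Split: [7, 13] -> [7] and [13]
    Merge: [7] + [13] -> [7, 13]
  Merge: [19] + [7, 13] -> [7, 13, 19]
  Split: [4, 18, 25] -> [4] and [18, 25]
    Split: [18, 25] -> [18] and [25]
    Merge: [18] + [25] -> [18, 25]
  Merge: [4] + [18, 25] -> [4, 18, 25]
Merge: [7, 13, 19] + [4, 18, 25] -> [4, 7, 13, 18, 19, 25]

Final sorted array: [4, 7, 13, 18, 19, 25]

The merge sort proceeds by recursively splitting the array and merging sorted halves.
After all merges, the sorted array is [4, 7, 13, 18, 19, 25].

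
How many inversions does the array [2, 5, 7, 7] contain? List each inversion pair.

Finding inversions in [2, 5, 7, 7]:


Total inversions: 0

The array has 0 inversions. It is already sorted.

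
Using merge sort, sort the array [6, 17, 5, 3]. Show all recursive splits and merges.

Merge sort trace:

Split: [6, 17, 5, 3] -> [6, 17] and [5, 3]
  Split: [6, 17] -> [6] and [17]
  Merge: [6] + [17] -> [6, 17]
  Split: [5, 3] -> [5] and [3]
  Merge: [5] + [3] -> [3, 5]
Merge: [6, 17] + [3, 5] -> [3, 5, 6, 17]

Final sorted array: [3, 5, 6, 17]

The merge sort proceeds by recursively splitting the array and merging sorted halves.
After all merges, the sorted array is [3, 5, 6, 17].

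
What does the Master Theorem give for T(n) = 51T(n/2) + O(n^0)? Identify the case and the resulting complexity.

Master Theorem for T(n) = 51T(n/2) + O(n^0):

a = 51, b = 2, c = 0
log_b(a) = log_2(51) = 5.6724

Case 1: c = 0 < log_2(51) = 5.6724
T(n) = O(n^(log_2 51))

For T(n) = 51T(n/2) + O(n^0): log_2(51) = 5.6724. This is Case 1 of the Master Theorem (c < log_b(a), work dominated by leaves), giving O(n^(log_2 51)).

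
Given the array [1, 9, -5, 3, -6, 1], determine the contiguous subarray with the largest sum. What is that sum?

Using Kadane's algorithm on [1, 9, -5, 3, -6, 1]:

Scanning through the array:
Position 1 (value 9): max_ending_here = 10, max_so_far = 10
Position 2 (value -5): max_ending_here = 5, max_so_far = 10
Position 3 (value 3): max_ending_here = 8, max_so_far = 10
Position 4 (value -6): max_ending_here = 2, max_so_far = 10
Position 5 (value 1): max_ending_here = 3, max_so_far = 10

Maximum subarray: [1, 9]
Maximum sum: 10

The maximum subarray is [1, 9] with sum 10. This subarray runs from index 0 to index 1.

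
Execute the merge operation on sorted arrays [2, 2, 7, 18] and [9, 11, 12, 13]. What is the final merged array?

Merging process:

Compare 2 vs 9: take 2 from left. Merged: [2]
Compare 2 vs 9: take 2 from left. Merged: [2, 2]
Compare 7 vs 9: take 7 from left. Merged: [2, 2, 7]
Compare 18 vs 9: take 9 from right. Merged: [2, 2, 7, 9]
Compare 18 vs 11: take 11 from right. Merged: [2, 2, 7, 9, 11]
Compare 18 vs 12: take 12 from right. Merged: [2, 2, 7, 9, 11, 12]
Compare 18 vs 13: take 13 from right. Merged: [2, 2, 7, 9, 11, 12, 13]
Append remaining from left: [18]. Merged: [2, 2, 7, 9, 11, 12, 13, 18]

Final merged array: [2, 2, 7, 9, 11, 12, 13, 18]
Total comparisons: 7

The merged array is [2, 2, 7, 9, 11, 12, 13, 18], requiring 7 comparisons. The merge step runs in O(n) time where n is the total number of elements.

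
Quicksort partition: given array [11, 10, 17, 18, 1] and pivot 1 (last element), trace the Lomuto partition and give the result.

Lomuto partition with pivot = 1:

Initial array: [11, 10, 17, 18, 1]

arr[0]=11 > 1: no swap
arr[1]=10 > 1: no swap
arr[2]=17 > 1: no swap
arr[3]=18 > 1: no swap

Place pivot at position 0: [1, 10, 17, 18, 11]
Pivot position: 0

After partitioning with pivot 1, the array becomes [1, 10, 17, 18, 11]. The pivot is placed at index 0. All elements to the left of the pivot are <= 1, and all elements to the right are > 1.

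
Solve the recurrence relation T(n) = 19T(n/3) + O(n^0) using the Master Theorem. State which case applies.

Master Theorem for T(n) = 19T(n/3) + O(n^0):

a = 19, b = 3, c = 0
log_b(a) = log_3(19) = 2.6801

Case 1: c = 0 < log_3(19) = 2.6801
T(n) = O(n^(log_3 19))

For T(n) = 19T(n/3) + O(n^0): log_3(19) = 2.6801. This is Case 1 of the Master Theorem (c < log_b(a), work dominated by leaves), giving O(n^(log_3 19)).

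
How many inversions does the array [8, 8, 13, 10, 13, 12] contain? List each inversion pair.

Finding inversions in [8, 8, 13, 10, 13, 12]:

(2, 3): arr[2]=13 > arr[3]=10
(2, 5): arr[2]=13 > arr[5]=12
(4, 5): arr[4]=13 > arr[5]=12

Total inversions: 3

The array has 3 inversion(s): (2,3), (2,5), (4,5). Each pair (i,j) satisfies i < j and arr[i] > arr[j].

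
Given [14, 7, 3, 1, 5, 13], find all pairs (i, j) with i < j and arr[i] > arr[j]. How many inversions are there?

Finding inversions in [14, 7, 3, 1, 5, 13]:

(0, 1): arr[0]=14 > arr[1]=7
(0, 2): arr[0]=14 > arr[2]=3
(0, 3): arr[0]=14 > arr[3]=1
(0, 4): arr[0]=14 > arr[4]=5
(0, 5): arr[0]=14 > arr[5]=13
(1, 2): arr[1]=7 > arr[2]=3
(1, 3): arr[1]=7 > arr[3]=1
(1, 4): arr[1]=7 > arr[4]=5
(2, 3): arr[2]=3 > arr[3]=1

Total inversions: 9

The array has 9 inversion(s): (0,1), (0,2), (0,3), (0,4), (0,5), (1,2), (1,3), (1,4), (2,3). Each pair (i,j) satisfies i < j and arr[i] > arr[j].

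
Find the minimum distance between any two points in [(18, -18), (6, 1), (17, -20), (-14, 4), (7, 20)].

Computing all pairwise distances among 5 points:

d((18, -18), (6, 1)) = 22.4722
d((18, -18), (17, -20)) = 2.2361 <-- minimum
d((18, -18), (-14, 4)) = 38.833
d((18, -18), (7, 20)) = 39.5601
d((6, 1), (17, -20)) = 23.7065
d((6, 1), (-14, 4)) = 20.2237
d((6, 1), (7, 20)) = 19.0263
d((17, -20), (-14, 4)) = 39.2046
d((17, -20), (7, 20)) = 41.2311
d((-14, 4), (7, 20)) = 26.4008

Closest pair: (18, -18) and (17, -20) with distance 2.2361

The closest pair is (18, -18) and (17, -20) with Euclidean distance 2.2361. For 5 points, brute-force pairwise comparison is shown above. For large n, the divide-and-conquer algorithm (sort by x, recurse on halves, check the dividing strip) achieves O(n log n).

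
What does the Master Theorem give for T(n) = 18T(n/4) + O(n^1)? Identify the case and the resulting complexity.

Master Theorem for T(n) = 18T(n/4) + O(n^1):

a = 18, b = 4, c = 1
log_b(a) = log_4(18) = 2.0850

Case 1: c = 1 < log_4(18) = 2.0850
T(n) = O(n^(log_4 18))

For T(n) = 18T(n/4) + O(n^1): log_4(18) = 2.0850. This is Case 1 of the Master Theorem (c < log_b(a), work dominated by leaves), giving O(n^(log_4 18)).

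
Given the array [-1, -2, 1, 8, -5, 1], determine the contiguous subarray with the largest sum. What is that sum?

Using Kadane's algorithm on [-1, -2, 1, 8, -5, 1]:

Scanning through the array:
Position 1 (value -2): max_ending_here = -2, max_so_far = -1
Position 2 (value 1): max_ending_here = 1, max_so_far = 1
Position 3 (value 8): max_ending_here = 9, max_so_far = 9
Position 4 (value -5): max_ending_here = 4, max_so_far = 9
Position 5 (value 1): max_ending_here = 5, max_so_far = 9

Maximum subarray: [1, 8]
Maximum sum: 9

The maximum subarray is [1, 8] with sum 9. This subarray runs from index 2 to index 3.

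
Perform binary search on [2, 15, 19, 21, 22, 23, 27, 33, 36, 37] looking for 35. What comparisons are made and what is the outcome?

Binary search for 35 in [2, 15, 19, 21, 22, 23, 27, 33, 36, 37]:

lo=0, hi=9, mid=4, arr[mid]=22 -> 22 < 35, search right half
lo=5, hi=9, mid=7, arr[mid]=33 -> 33 < 35, search right half
lo=8, hi=9, mid=8, arr[mid]=36 -> 36 > 35, search left half
lo=8 > hi=7, target 35 not found

Binary search determines that 35 is not in the array after 3 comparisons. The search space was exhausted without finding the target.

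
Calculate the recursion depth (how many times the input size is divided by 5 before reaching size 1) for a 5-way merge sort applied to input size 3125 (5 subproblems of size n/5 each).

For divide and conquer with division factor 5:

Problem sizes at each level:
Level 0: 3125
Level 1: 625
Level 2: 125
Level 3: 25
Level 4: 5
Level 5: 1

The root is level 0 and the size-1 base case is level 5 (the tree spans levels 0 through 5, i.e. 6 levels counting the root), so the depth is the number of divisions: log_5(3125) = 5

The recursion tree depth is log_5(3125) = 5. At each level, the problem size is divided by 5, so it takes 5 divisions to reduce to a base case of size 1. The algorithm makes 5 recursive calls at each level.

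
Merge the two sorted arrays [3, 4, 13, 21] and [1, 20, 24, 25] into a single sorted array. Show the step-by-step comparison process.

Merging process:

Compare 3 vs 1: take 1 from right. Merged: [1]
Compare 3 vs 20: take 3 from left. Merged: [1, 3]
Compare 4 vs 20: take 4 from left. Merged: [1, 3, 4]
Compare 13 vs 20: take 13 from left. Merged: [1, 3, 4, 13]
Compare 21 vs 20: take 20 from right. Merged: [1, 3, 4, 13, 20]
Compare 21 vs 24: take 21 from left. Merged: [1, 3, 4, 13, 20, 21]
Append remaining from right: [24, 25]. Merged: [1, 3, 4, 13, 20, 21, 24, 25]

Final merged array: [1, 3, 4, 13, 20, 21, 24, 25]
Total comparisons: 6

The merged array is [1, 3, 4, 13, 20, 21, 24, 25], requiring 6 comparisons. The merge step runs in O(n) time where n is the total number of elements.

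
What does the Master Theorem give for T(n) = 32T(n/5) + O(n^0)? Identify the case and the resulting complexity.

Master Theorem for T(n) = 32T(n/5) + O(n^0):

a = 32, b = 5, c = 0
log_b(a) = log_5(32) = 2.1534

Case 1: c = 0 < log_5(32) = 2.1534
T(n) = O(n^(log_5 32))

For T(n) = 32T(n/5) + O(n^0): log_5(32) = 2.1534. This is Case 1 of the Master Theorem (c < log_b(a), work dominated by leaves), giving O(n^(log_5 32)).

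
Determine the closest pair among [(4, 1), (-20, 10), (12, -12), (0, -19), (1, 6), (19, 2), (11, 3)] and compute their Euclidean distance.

Computing all pairwise distances among 7 points:

d((4, 1), (-20, 10)) = 25.632
d((4, 1), (12, -12)) = 15.2643
d((4, 1), (0, -19)) = 20.3961
d((4, 1), (1, 6)) = 5.831 <-- minimum
d((4, 1), (19, 2)) = 15.0333
d((4, 1), (11, 3)) = 7.2801
d((-20, 10), (12, -12)) = 38.833
d((-20, 10), (0, -19)) = 35.2278
d((-20, 10), (1, 6)) = 21.3776
d((-20, 10), (19, 2)) = 39.8121
d((-20, 10), (11, 3)) = 31.7805
d((12, -12), (0, -19)) = 13.8924
d((12, -12), (1, 6)) = 21.095
d((12, -12), (19, 2)) = 15.6525
d((12, -12), (11, 3)) = 15.0333
d((0, -19), (1, 6)) = 25.02
d((0, -19), (19, 2)) = 28.3196
d((0, -19), (11, 3)) = 24.5967
d((1, 6), (19, 2)) = 18.4391
d((1, 6), (11, 3)) = 10.4403
d((19, 2), (11, 3)) = 8.0623

Closest pair: (4, 1) and (1, 6) with distance 5.831

The closest pair is (4, 1) and (1, 6) with Euclidean distance 5.831. For 7 points, brute-force pairwise comparison is shown above. For large n, the divide-and-conquer algorithm (sort by x, recurse on halves, check the dividing strip) achieves O(n log n).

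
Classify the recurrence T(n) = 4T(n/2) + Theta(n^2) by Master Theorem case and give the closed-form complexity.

Master Theorem for T(n) = 4T(n/2) + O(n^2):

a = 4, b = 2, c = 2
log_b(a) = log_2(4) = 2.0000

Case 2: c = 2 = log_2(4) = 2.0000
T(n) = O(n^2 log n) = O(n^2 log n)

For T(n) = 4T(n/2) + O(n^2): log_2(4) = 2.0000. This is Case 2 of the Master Theorem (c = log_b(a), equal work at all levels), giving O(n^2 log n).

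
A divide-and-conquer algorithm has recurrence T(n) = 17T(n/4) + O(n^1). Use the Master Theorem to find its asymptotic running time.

Master Theorem for T(n) = 17T(n/4) + O(n^1):

a = 17, b = 4, c = 1
log_b(a) = log_4(17) = 2.0437

Case 1: c = 1 < log_4(17) = 2.0437
T(n) = O(n^(log_4 17))

For T(n) = 17T(n/4) + O(n^1): log_4(17) = 2.0437. This is Case 1 of the Master Theorem (c < log_b(a), work dominated by leaves), giving O(n^(log_4 17)).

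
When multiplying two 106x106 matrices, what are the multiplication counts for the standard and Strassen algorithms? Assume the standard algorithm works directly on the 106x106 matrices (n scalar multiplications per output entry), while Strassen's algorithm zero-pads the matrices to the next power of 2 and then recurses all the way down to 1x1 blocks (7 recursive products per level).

Matrix multiplication for 106x106 matrices:

Strassen's algorithm requires power-of-2 dimensions. Pad 106x106 to 128x128 (next power of 2).

Standard algorithm: 106^3 = 1191016 multiplications
Strassen's algorithm: 7^(log2(128)) = 7^7 = 823543 multiplications
Savings: 1191016 - 823543 = 367473 multiplications

Standard: 1191016 multiplications (106^3). Strassen: 823543 multiplications (7^7, after padding to 128x128). Strassen reduces 8 recursive multiplications to 7 at each level.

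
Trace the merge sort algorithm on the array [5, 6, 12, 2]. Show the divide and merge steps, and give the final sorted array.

Merge sort trace:

Split: [5, 6, 12, 2] -> [5, 6] and [12, 2]
  Split: [5, 6] -> [5] and [6]
  Merge: [5] + [6] -> [5, 6]
  Split: [12, 2] -> [12] and [2]
  Merge: [12] + [2] -> [2, 12]
Merge: [5, 6] + [2, 12] -> [2, 5, 6, 12]

Final sorted array: [2, 5, 6, 12]

The merge sort proceeds by recursively splitting the array and merging sorted halves.
After all merges, the sorted array is [2, 5, 6, 12].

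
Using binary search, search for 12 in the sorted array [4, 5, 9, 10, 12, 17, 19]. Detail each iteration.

Binary search for 12 in [4, 5, 9, 10, 12, 17, 19]:

lo=0, hi=6, mid=3, arr[mid]=10 -> 10 < 12, search right half
lo=4, hi=6, mid=5, arr[mid]=17 -> 17 > 12, search left half
lo=4, hi=4, mid=4, arr[mid]=12 -> Found target at index 4!

Binary search finds 12 at index 4 after 3 comparisons. The search repeatedly halves the search space by comparing with the middle element.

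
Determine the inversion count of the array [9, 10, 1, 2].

Finding inversions in [9, 10, 1, 2]:

(0, 2): arr[0]=9 > arr[2]=1
(0, 3): arr[0]=9 > arr[3]=2
(1, 2): arr[1]=10 > arr[2]=1
(1, 3): arr[1]=10 > arr[3]=2

Total inversions: 4

The array has 4 inversion(s): (0,2), (0,3), (1,2), (1,3). Each pair (i,j) satisfies i < j and arr[i] > arr[j].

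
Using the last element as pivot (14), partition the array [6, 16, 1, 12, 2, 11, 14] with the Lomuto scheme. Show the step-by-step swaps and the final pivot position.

Lomuto partition with pivot = 14:

Initial array: [6, 16, 1, 12, 2, 11, 14]

arr[0]=6 <= 14: swap with position 0, array becomes [6, 16, 1, 12, 2, 11, 14]
arr[1]=16 > 14: no swap
arr[2]=1 <= 14: swap with position 1, array becomes [6, 1, 16, 12, 2, 11, 14]
arr[3]=12 <= 14: swap with position 2, array becomes [6, 1, 12, 16, 2, 11, 14]
arr[4]=2 <= 14: swap with position 3, array becomes [6, 1, 12, 2, 16, 11, 14]
arr[5]=11 <= 14: swap with position 4, array becomes [6, 1, 12, 2, 11, 16, 14]

Place pivot at position 5: [6, 1, 12, 2, 11, 14, 16]
Pivot position: 5

After partitioning with pivot 14, the array becomes [6, 1, 12, 2, 11, 14, 16]. The pivot is placed at index 5. All elements to the left of the pivot are <= 14, and all elements to the right are > 14.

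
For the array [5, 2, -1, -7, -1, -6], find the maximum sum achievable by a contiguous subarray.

Using Kadane's algorithm on [5, 2, -1, -7, -1, -6]:

Scanning through the array:
Position 1 (value 2): max_ending_here = 7, max_so_far = 7
Position 2 (value -1): max_ending_here = 6, max_so_far = 7
Position 3 (value -7): max_ending_here = -1, max_so_far = 7
Position 4 (value -1): max_ending_here = -1, max_so_far = 7
Position 5 (value -6): max_ending_here = -6, max_so_far = 7

Maximum subarray: [5, 2]
Maximum sum: 7

The maximum subarray is [5, 2] with sum 7. This subarray runs from index 0 to index 1.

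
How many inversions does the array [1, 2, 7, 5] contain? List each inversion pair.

Finding inversions in [1, 2, 7, 5]:

(2, 3): arr[2]=7 > arr[3]=5

Total inversions: 1

The array has 1 inversion(s): (2,3). Each pair (i,j) satisfies i < j and arr[i] > arr[j].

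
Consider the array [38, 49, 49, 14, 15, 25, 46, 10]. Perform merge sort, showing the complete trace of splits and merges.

Merge sort trace:

Split: [38, 49, 49, 14, 15, 25, 46, 10] -> [38, 49, 49, 14] and [15, 25, 46, 10]
  Split: [38, 49, 49, 14] -> [38, 49] and [49, 14]
    Split: [38, 49] -> [38] and [49]
    Merge: [38] + [49] -> [38, 49]
    Split: [49, 14] -> [49] and [14]
    Merge: [49] + [14] -> [14, 49]
  Merge: [38, 49] + [14, 49] -> [14, 38, 49, 49]
  Split: [15, 25, 46, 10] -> [15, 25] and [46, 10]
    Split: [15, 25] -> [15] and [25]
    Merge: [15] + [25] -> [15, 25]
    Split: [46, 10] -> [46] and [10]
    Merge: [46] + [10] -> [10, 46]
  Merge: [15, 25] + [10, 46] -> [10, 15, 25, 46]
Merge: [14, 38, 49, 49] + [10, 15, 25, 46] -> [10, 14, 15, 25, 38, 46, 49, 49]

Final sorted array: [10, 14, 15, 25, 38, 46, 49, 49]

The merge sort proceeds by recursively splitting the array and merging sorted halves.
After all merges, the sorted array is [10, 14, 15, 25, 38, 46, 49, 49].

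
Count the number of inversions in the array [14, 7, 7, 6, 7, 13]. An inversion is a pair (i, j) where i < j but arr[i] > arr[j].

Finding inversions in [14, 7, 7, 6, 7, 13]:

(0, 1): arr[0]=14 > arr[1]=7
(0, 2): arr[0]=14 > arr[2]=7
(0, 3): arr[0]=14 > arr[3]=6
(0, 4): arr[0]=14 > arr[4]=7
(0, 5): arr[0]=14 > arr[5]=13
(1, 3): arr[1]=7 > arr[3]=6
(2, 3): arr[2]=7 > arr[3]=6

Total inversions: 7

The array has 7 inversion(s): (0,1), (0,2), (0,3), (0,4), (0,5), (1,3), (2,3). Each pair (i,j) satisfies i < j and arr[i] > arr[j].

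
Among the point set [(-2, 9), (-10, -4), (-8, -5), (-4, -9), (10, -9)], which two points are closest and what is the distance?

Computing all pairwise distances among 5 points:

d((-2, 9), (-10, -4)) = 15.2643
d((-2, 9), (-8, -5)) = 15.2315
d((-2, 9), (-4, -9)) = 18.1108
d((-2, 9), (10, -9)) = 21.6333
d((-10, -4), (-8, -5)) = 2.2361 <-- minimum
d((-10, -4), (-4, -9)) = 7.8102
d((-10, -4), (10, -9)) = 20.6155
d((-8, -5), (-4, -9)) = 5.6569
d((-8, -5), (10, -9)) = 18.4391
d((-4, -9), (10, -9)) = 14.0

Closest pair: (-10, -4) and (-8, -5) with distance 2.2361

The closest pair is (-10, -4) and (-8, -5) with Euclidean distance 2.2361. For 5 points, brute-force pairwise comparison is shown above. For large n, the divide-and-conquer algorithm (sort by x, recurse on halves, check the dividing strip) achieves O(n log n).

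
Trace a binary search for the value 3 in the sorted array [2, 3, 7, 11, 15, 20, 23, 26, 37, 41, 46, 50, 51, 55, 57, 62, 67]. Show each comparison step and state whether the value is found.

Binary search for 3 in [2, 3, 7, 11, 15, 20, 23, 26, 37, 41, 46, 50, 51, 55, 57, 62, 67]:

lo=0, hi=16, mid=8, arr[mid]=37 -> 37 > 3, search left half
lo=0, hi=7, mid=3, arr[mid]=11 -> 11 > 3, search left half
lo=0, hi=2, mid=1, arr[mid]=3 -> Found target at index 1!

Binary search finds 3 at index 1 after 3 comparisons. The search repeatedly halves the search space by comparing with the middle element.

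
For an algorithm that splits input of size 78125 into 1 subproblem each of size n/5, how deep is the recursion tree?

For divide and conquer with division factor 5:

Problem sizes at each level:
Level 0: 78125
Level 1: 15625
Level 2: 3125
Level 3: 625
Level 4: 125
Level 5: 25
Level 6: 5
Level 7: 1

The root is level 0 and the size-1 base case is level 7 (the tree spans levels 0 through 7, i.e. 8 levels counting the root), so the depth is the number of divisions: log_5(78125) = 7

The recursion tree depth is log_5(78125) = 7. At each level, the problem size is divided by 5, so it takes 7 divisions to reduce to a base case of size 1. The algorithm makes 1 recursive call at each level.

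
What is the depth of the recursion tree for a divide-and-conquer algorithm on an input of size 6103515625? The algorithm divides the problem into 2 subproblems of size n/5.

For divide and conquer with division factor 5:

Problem sizes at each level:
Level 0: 6103515625
Level 1: 1220703125
Level 2: 244140625
Level 3: 48828125
Level 4: 9765625
Level 5: 1953125
Level 6: 390625
Level 7: 78125
Level 8: 15625
Level 9: 3125
Level 10: 625
Level 11: 125
Level 12: 25
Level 13: 5
Level 14: 1

The root is level 0 and the size-1 base case is level 14 (the tree spans levels 0 through 14, i.e. 15 levels counting the root), so the depth is the number of divisions: log_5(6103515625) = 14

The recursion tree depth is log_5(6103515625) = 14. At each level, the problem size is divided by 5, so it takes 14 divisions to reduce to a base case of size 1. The algorithm makes 2 recursive calls at each level.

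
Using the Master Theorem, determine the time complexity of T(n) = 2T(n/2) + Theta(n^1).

Master Theorem for T(n) = 2T(n/2) + O(n^1):

a = 2, b = 2, c = 1
log_b(a) = log_2(2) = 1.0000

Case 2: c = 1 = log_2(2) = 1.0000
T(n) = O(n^1 log n) = O(n log n)

For T(n) = 2T(n/2) + O(n^1): log_2(2) = 1.0000. This is Case 2 of the Master Theorem (c = log_b(a), equal work at all levels), giving O(n log n).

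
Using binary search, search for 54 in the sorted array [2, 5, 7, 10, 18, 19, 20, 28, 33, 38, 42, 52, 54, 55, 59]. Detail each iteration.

Binary search for 54 in [2, 5, 7, 10, 18, 19, 20, 28, 33, 38, 42, 52, 54, 55, 59]:

lo=0, hi=14, mid=7, arr[mid]=28 -> 28 < 54, search right half
lo=8, hi=14, mid=11, arr[mid]=52 -> 52 < 54, search right half
lo=12, hi=14, mid=13, arr[mid]=55 -> 55 > 54, search left half
lo=12, hi=12, mid=12, arr[mid]=54 -> Found target at index 12!

Binary search finds 54 at index 12 after 4 comparisons. The search repeatedly halves the search space by comparing with the middle element.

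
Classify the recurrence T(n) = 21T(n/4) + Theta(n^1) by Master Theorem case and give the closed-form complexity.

Master Theorem for T(n) = 21T(n/4) + O(n^1):

a = 21, b = 4, c = 1
log_b(a) = log_4(21) = 2.1962

Case 1: c = 1 < log_4(21) = 2.1962
T(n) = O(n^(log_4 21))

For T(n) = 21T(n/4) + O(n^1): log_4(21) = 2.1962. This is Case 1 of the Master Theorem (c < log_b(a), work dominated by leaves), giving O(n^(log_4 21)).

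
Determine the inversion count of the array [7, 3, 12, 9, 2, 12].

Finding inversions in [7, 3, 12, 9, 2, 12]:

(0, 1): arr[0]=7 > arr[1]=3
(0, 4): arr[0]=7 > arr[4]=2
(1, 4): arr[1]=3 > arr[4]=2
(2, 3): arr[2]=12 > arr[3]=9
(2, 4): arr[2]=12 > arr[4]=2
(3, 4): arr[3]=9 > arr[4]=2

Total inversions: 6

The array has 6 inversion(s): (0,1), (0,4), (1,4), (2,3), (2,4), (3,4). Each pair (i,j) satisfies i < j and arr[i] > arr[j].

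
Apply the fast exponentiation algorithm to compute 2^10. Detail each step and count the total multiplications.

Computing 2^10 by squaring (build up from 2^1; each line after the first costs one multiplication):

2^1 = 2
2^2 = (2^1)^2 = 2^2 = 4
2^4 = (2^2)^2 = 4^2 = 16
2^5 = 2 * 2^4 = 2 * 16 = 32
2^10 = (2^5)^2 = 32^2 = 1024

Result: 1024
Multiplications needed: 4 (4 lines after 2^1)

2^10 = 1024. Using exponentiation by squaring, this requires 4 multiplications. The key idea: if the exponent is even, square the half-power; if odd, multiply by the base once.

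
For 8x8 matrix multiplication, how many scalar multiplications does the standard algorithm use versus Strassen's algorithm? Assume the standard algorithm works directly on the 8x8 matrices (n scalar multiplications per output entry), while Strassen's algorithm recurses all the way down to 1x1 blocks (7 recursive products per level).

Matrix multiplication for 8x8 matrices:

Standard algorithm: 8^3 = 512 multiplications
Strassen's algorithm: 7^(log2(8)) = 7^3 = 343 multiplications
Savings: 512 - 343 = 169 multiplications

Standard: 512 multiplications (8^3). Strassen: 343 multiplications (7^3). Strassen reduces 8 recursive multiplications to 7 at each level.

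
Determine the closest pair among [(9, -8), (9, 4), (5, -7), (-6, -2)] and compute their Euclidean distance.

Computing all pairwise distances among 4 points:

d((9, -8), (9, 4)) = 12.0
d((9, -8), (5, -7)) = 4.1231 <-- minimum
d((9, -8), (-6, -2)) = 16.1555
d((9, 4), (5, -7)) = 11.7047
d((9, 4), (-6, -2)) = 16.1555
d((5, -7), (-6, -2)) = 12.083

Closest pair: (9, -8) and (5, -7) with distance 4.1231

The closest pair is (9, -8) and (5, -7) with Euclidean distance 4.1231. For 4 points, brute-force pairwise comparison is shown above. For large n, the divide-and-conquer algorithm (sort by x, recurse on halves, check the dividing strip) achieves O(n log n).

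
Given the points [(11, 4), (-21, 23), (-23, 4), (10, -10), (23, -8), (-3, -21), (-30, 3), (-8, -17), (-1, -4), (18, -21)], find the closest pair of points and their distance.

Computing all pairwise distances among 10 points:

d((11, 4), (-21, 23)) = 37.2156
d((11, 4), (-23, 4)) = 34.0
d((11, 4), (10, -10)) = 14.0357
d((11, 4), (23, -8)) = 16.9706
d((11, 4), (-3, -21)) = 28.6531
d((11, 4), (-30, 3)) = 41.0122
d((11, 4), (-8, -17)) = 28.3196
d((11, 4), (-1, -4)) = 14.4222
d((11, 4), (18, -21)) = 25.9615
d((-21, 23), (-23, 4)) = 19.105
d((-21, 23), (10, -10)) = 45.2769
d((-21, 23), (23, -8)) = 53.8238
d((-21, 23), (-3, -21)) = 47.5395
d((-21, 23), (-30, 3)) = 21.9317
d((-21, 23), (-8, -17)) = 42.0595
d((-21, 23), (-1, -4)) = 33.6006
d((-21, 23), (18, -21)) = 58.7963
d((-23, 4), (10, -10)) = 35.8469
d((-23, 4), (23, -8)) = 47.5395
d((-23, 4), (-3, -21)) = 32.0156
d((-23, 4), (-30, 3)) = 7.0711
d((-23, 4), (-8, -17)) = 25.807
d((-23, 4), (-1, -4)) = 23.4094
d((-23, 4), (18, -21)) = 48.0208
d((10, -10), (23, -8)) = 13.1529
d((10, -10), (-3, -21)) = 17.0294
d((10, -10), (-30, 3)) = 42.0595
d((10, -10), (-8, -17)) = 19.3132
d((10, -10), (-1, -4)) = 12.53
d((10, -10), (18, -21)) = 13.6015
d((23, -8), (-3, -21)) = 29.0689
d((23, -8), (-30, 3)) = 54.1295
d((23, -8), (-8, -17)) = 32.28
d((23, -8), (-1, -4)) = 24.3311
d((23, -8), (18, -21)) = 13.9284
d((-3, -21), (-30, 3)) = 36.1248
d((-3, -21), (-8, -17)) = 6.4031 <-- minimum
d((-3, -21), (-1, -4)) = 17.1172
d((-3, -21), (18, -21)) = 21.0
d((-30, 3), (-8, -17)) = 29.7321
d((-30, 3), (-1, -4)) = 29.8329
d((-30, 3), (18, -21)) = 53.6656
d((-8, -17), (-1, -4)) = 14.7648
d((-8, -17), (18, -21)) = 26.3059
d((-1, -4), (18, -21)) = 25.4951

Closest pair: (-3, -21) and (-8, -17) with distance 6.4031

The closest pair is (-3, -21) and (-8, -17) with Euclidean distance 6.4031. For 10 points, brute-force pairwise comparison is shown above. For large n, the divide-and-conquer algorithm (sort by x, recurse on halves, check the dividing strip) achieves O(n log n).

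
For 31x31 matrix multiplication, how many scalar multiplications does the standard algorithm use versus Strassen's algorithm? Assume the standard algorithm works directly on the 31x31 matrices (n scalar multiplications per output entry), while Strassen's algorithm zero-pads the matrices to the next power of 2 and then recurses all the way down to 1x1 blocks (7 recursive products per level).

Matrix multiplication for 31x31 matrices:

Strassen's algorithm requires power-of-2 dimensions. Pad 31x31 to 32x32 (next power of 2).

Standard algorithm: 31^3 = 29791 multiplications
Strassen's algorithm: 7^(log2(32)) = 7^5 = 16807 multiplications
Savings: 29791 - 16807 = 12984 multiplications

Standard: 29791 multiplications (31^3). Strassen: 16807 multiplications (7^5, after padding to 32x32). Strassen reduces 8 recursive multiplications to 7 at each level.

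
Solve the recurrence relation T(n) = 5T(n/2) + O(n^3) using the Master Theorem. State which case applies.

Master Theorem for T(n) = 5T(n/2) + O(n^3):

a = 5, b = 2, c = 3
log_b(a) = log_2(5) = 2.3219

Case 3: c = 3 > log_2(5) = 2.3219
T(n) = O(n^3) = O(n^3)

For T(n) = 5T(n/2) + O(n^3): log_2(5) = 2.3219. This is Case 3 of the Master Theorem (c > log_b(a), work dominated by root), giving O(n^3).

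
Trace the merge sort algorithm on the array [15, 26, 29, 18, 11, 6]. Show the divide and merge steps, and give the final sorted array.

Merge sort trace:

Split: [15, 26, 29, 18, 11, 6] -> [15, 26, 29] and [18, 11, 6]
  Split: [15, 26, 29] -> [15] and [26, 29]
    Split: [26, 29] -> [26] and [29]
    Merge: [26] + [29] -> [26, 29]
  Merge: [15] + [26, 29] -> [15, 26, 29]
  Split: [18, 11, 6] -> [18] and [11, 6]
    Split: [11, 6] -> [11] and [6]
    Merge: [11] + [6] -> [6, 11]
  Merge: [18] + [6, 11] -> [6, 11, 18]
Merge: [15, 26, 29] + [6, 11, 18] -> [6, 11, 15, 18, 26, 29]

Final sorted array: [6, 11, 15, 18, 26, 29]

The merge sort proceeds by recursively splitting the array and merging sorted halves.
After all merges, the sorted array is [6, 11, 15, 18, 26, 29].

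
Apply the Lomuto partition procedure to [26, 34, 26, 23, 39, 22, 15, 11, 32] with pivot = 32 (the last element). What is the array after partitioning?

Lomuto partition with pivot = 32:

Initial array: [26, 34, 26, 23, 39, 22, 15, 11, 32]

arr[0]=26 <= 32: swap with position 0, array becomes [26, 34, 26, 23, 39, 22, 15, 11, 32]
arr[1]=34 > 32: no swap
arr[2]=26 <= 32: swap with position 1, array becomes [26, 26, 34, 23, 39, 22, 15, 11, 32]
arr[3]=23 <= 32: swap with position 2, array becomes [26, 26, 23, 34, 39, 22, 15, 11, 32]
arr[4]=39 > 32: no swap
arr[5]=22 <= 32: swap with position 3, array becomes [26, 26, 23, 22, 39, 34, 15, 11, 32]
arr[6]=15 <= 32: swap with position 4, array becomes [26, 26, 23, 22, 15, 34, 39, 11, 32]
arr[7]=11 <= 32: swap with position 5, array becomes [26, 26, 23, 22, 15, 11, 39, 34, 32]

Place pivot at position 6: [26, 26, 23, 22, 15, 11, 32, 34, 39]
Pivot position: 6

After partitioning with pivot 32, the array becomes [26, 26, 23, 22, 15, 11, 32, 34, 39]. The pivot is placed at index 6. All elements to the left of the pivot are <= 32, and all elements to the right are > 32.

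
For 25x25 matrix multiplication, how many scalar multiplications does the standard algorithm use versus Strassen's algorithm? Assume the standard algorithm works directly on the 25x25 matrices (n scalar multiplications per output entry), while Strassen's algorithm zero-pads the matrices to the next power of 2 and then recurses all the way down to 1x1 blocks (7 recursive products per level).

Matrix multiplication for 25x25 matrices:

Strassen's algorithm requires power-of-2 dimensions. Pad 25x25 to 32x32 (next power of 2).

Standard algorithm: 25^3 = 15625 multiplications
Strassen's algorithm: 7^(log2(32)) = 7^5 = 16807 multiplications
Difference: 15625 - 16807 = -1182 (Strassen uses MORE here due to padding overhead — for small or just-over-power-of-2 n, padding can outweigh the per-level savings)

Standard: 15625 multiplications (25^3). Strassen: 16807 multiplications (7^5, after padding to 32x32). Strassen reduces 8 recursive multiplications to 7 at each level.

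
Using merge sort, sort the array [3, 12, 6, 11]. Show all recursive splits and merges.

Merge sort trace:

Split: [3, 12, 6, 11] -> [3, 12] and [6, 11]
  Split: [3, 12] -> [3] and [12]
  Merge: [3] + [12] -> [3, 12]
  Split: [6, 11] -> [6] and [11]
  Merge: [6] + [11] -> [6, 11]
Merge: [3, 12] + [6, 11] -> [3, 6, 11, 12]

Final sorted array: [3, 6, 11, 12]

The merge sort proceeds by recursively splitting the array and merging sorted halves.
After all merges, the sorted array is [3, 6, 11, 12].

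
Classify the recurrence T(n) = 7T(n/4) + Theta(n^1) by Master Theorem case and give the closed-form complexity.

Master Theorem for T(n) = 7T(n/4) + O(n^1):

a = 7, b = 4, c = 1
log_b(a) = log_4(7) = 1.4037

Case 1: c = 1 < log_4(7) = 1.4037
T(n) = O(n^(log_4 7))

For T(n) = 7T(n/4) + O(n^1): log_4(7) = 1.4037. This is Case 1 of the Master Theorem (c < log_b(a), work dominated by leaves), giving O(n^(log_4 7)).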